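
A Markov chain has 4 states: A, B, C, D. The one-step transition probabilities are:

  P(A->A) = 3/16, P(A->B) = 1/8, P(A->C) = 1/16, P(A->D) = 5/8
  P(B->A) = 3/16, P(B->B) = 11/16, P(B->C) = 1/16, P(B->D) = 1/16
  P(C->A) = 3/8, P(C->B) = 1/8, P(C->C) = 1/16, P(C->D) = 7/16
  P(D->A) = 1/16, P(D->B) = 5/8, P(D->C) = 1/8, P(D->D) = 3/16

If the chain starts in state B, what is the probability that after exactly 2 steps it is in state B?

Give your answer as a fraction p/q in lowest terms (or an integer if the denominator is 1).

Computing P^2 by repeated multiplication:
P^1 =
  A: [3/16, 1/8, 1/16, 5/8]
  B: [3/16, 11/16, 1/16, 1/16]
  C: [3/8, 1/8, 1/16, 7/16]
  D: [1/16, 5/8, 1/8, 3/16]
P^2 =
  A: [31/256, 65/128, 13/128, 69/256]
  B: [49/256, 139/256, 17/256, 51/256]
  C: [37/256, 53/128, 23/256, 45/128]
  D: [3/16, 73/128, 19/256, 43/256]

(P^2)[B -> B] = 139/256

Answer: 139/256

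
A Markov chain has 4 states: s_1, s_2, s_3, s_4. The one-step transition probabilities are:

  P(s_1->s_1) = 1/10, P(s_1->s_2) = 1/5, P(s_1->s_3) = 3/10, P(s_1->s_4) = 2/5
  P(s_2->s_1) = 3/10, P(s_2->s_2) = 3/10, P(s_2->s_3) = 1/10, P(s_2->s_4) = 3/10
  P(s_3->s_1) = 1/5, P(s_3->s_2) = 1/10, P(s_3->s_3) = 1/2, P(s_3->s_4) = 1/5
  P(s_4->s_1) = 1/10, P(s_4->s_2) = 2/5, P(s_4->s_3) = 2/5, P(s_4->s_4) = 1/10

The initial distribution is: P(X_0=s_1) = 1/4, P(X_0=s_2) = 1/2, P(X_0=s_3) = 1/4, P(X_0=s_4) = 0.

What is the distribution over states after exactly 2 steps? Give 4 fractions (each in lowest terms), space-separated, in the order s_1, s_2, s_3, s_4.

Answer: 17/100 103/400 67/200 19/80

Derivation:
Propagating the distribution step by step (d_{t+1} = d_t * P):
d_0 = (s_1=1/4, s_2=1/2, s_3=1/4, s_4=0)
  d_1[s_1] = 1/4*1/10 + 1/2*3/10 + 1/4*1/5 + 0*1/10 = 9/40
  d_1[s_2] = 1/4*1/5 + 1/2*3/10 + 1/4*1/10 + 0*2/5 = 9/40
  d_1[s_3] = 1/4*3/10 + 1/2*1/10 + 1/4*1/2 + 0*2/5 = 1/4
  d_1[s_4] = 1/4*2/5 + 1/2*3/10 + 1/4*1/5 + 0*1/10 = 3/10
d_1 = (s_1=9/40, s_2=9/40, s_3=1/4, s_4=3/10)
  d_2[s_1] = 9/40*1/10 + 9/40*3/10 + 1/4*1/5 + 3/10*1/10 = 17/100
  d_2[s_2] = 9/40*1/5 + 9/40*3/10 + 1/4*1/10 + 3/10*2/5 = 103/400
  d_2[s_3] = 9/40*3/10 + 9/40*1/10 + 1/4*1/2 + 3/10*2/5 = 67/200
  d_2[s_4] = 9/40*2/5 + 9/40*3/10 + 1/4*1/5 + 3/10*1/10 = 19/80
d_2 = (s_1=17/100, s_2=103/400, s_3=67/200, s_4=19/80)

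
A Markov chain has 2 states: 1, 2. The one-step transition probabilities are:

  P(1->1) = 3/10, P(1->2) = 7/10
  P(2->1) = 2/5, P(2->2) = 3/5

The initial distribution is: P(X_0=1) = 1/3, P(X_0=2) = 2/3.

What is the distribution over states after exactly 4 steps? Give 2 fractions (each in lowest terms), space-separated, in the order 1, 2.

Propagating the distribution step by step (d_{t+1} = d_t * P):
d_0 = (1=1/3, 2=2/3)
  d_1[1] = 1/3*3/10 + 2/3*2/5 = 11/30
  d_1[2] = 1/3*7/10 + 2/3*3/5 = 19/30
d_1 = (1=11/30, 2=19/30)
  d_2[1] = 11/30*3/10 + 19/30*2/5 = 109/300
  d_2[2] = 11/30*7/10 + 19/30*3/5 = 191/300
d_2 = (1=109/300, 2=191/300)
  d_3[1] = 109/300*3/10 + 191/300*2/5 = 1091/3000
  d_3[2] = 109/300*7/10 + 191/300*3/5 = 1909/3000
d_3 = (1=1091/3000, 2=1909/3000)
  d_4[1] = 1091/3000*3/10 + 1909/3000*2/5 = 10909/30000
  d_4[2] = 1091/3000*7/10 + 1909/3000*3/5 = 19091/30000
d_4 = (1=10909/30000, 2=19091/30000)

Answer: 10909/30000 19091/30000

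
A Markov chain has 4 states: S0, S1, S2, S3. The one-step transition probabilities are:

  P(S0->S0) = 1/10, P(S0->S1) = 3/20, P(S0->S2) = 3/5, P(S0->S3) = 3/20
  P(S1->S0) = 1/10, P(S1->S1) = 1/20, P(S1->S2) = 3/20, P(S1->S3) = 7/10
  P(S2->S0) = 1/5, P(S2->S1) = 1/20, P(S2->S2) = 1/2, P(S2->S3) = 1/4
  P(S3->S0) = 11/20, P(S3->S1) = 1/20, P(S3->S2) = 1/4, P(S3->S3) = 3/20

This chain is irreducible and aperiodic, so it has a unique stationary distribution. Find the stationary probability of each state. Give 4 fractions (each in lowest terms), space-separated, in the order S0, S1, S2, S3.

The stationary distribution satisfies pi = pi * P, i.e.:
  pi_S0 = 1/10*pi_S0 + 1/10*pi_S1 + 1/5*pi_S2 + 11/20*pi_S3
  pi_S1 = 3/20*pi_S0 + 1/20*pi_S1 + 1/20*pi_S2 + 1/20*pi_S3
  pi_S2 = 3/5*pi_S0 + 3/20*pi_S1 + 1/2*pi_S2 + 1/4*pi_S3
  pi_S3 = 3/20*pi_S0 + 7/10*pi_S1 + 1/4*pi_S2 + 3/20*pi_S3
with normalization: pi_S0 + pi_S1 + pi_S2 + pi_S3 = 1.

Using the first 3 balance equations plus normalization, the linear system A*pi = b is:
  [-9/10, 1/10, 1/5, 11/20] . pi = 0
  [3/20, -19/20, 1/20, 1/20] . pi = 0
  [3/5, 3/20, -1/2, 1/4] . pi = 0
  [1, 1, 1, 1] . pi = 1

Solving yields:
  pi_S0 = 2479/9922
  pi_S1 = 372/4961
  pi_S2 = 4365/9922
  pi_S3 = 1167/4961

Verification (pi * P):
  2479/9922*1/10 + 372/4961*1/10 + 4365/9922*1/5 + 1167/4961*11/20 = 2479/9922 = pi_S0  (ok)
  2479/9922*3/20 + 372/4961*1/20 + 4365/9922*1/20 + 1167/4961*1/20 = 372/4961 = pi_S1  (ok)
  2479/9922*3/5 + 372/4961*3/20 + 4365/9922*1/2 + 1167/4961*1/4 = 4365/9922 = pi_S2  (ok)
  2479/9922*3/20 + 372/4961*7/10 + 4365/9922*1/4 + 1167/4961*3/20 = 1167/4961 = pi_S3  (ok)

Answer: 2479/9922 372/4961 4365/9922 1167/4961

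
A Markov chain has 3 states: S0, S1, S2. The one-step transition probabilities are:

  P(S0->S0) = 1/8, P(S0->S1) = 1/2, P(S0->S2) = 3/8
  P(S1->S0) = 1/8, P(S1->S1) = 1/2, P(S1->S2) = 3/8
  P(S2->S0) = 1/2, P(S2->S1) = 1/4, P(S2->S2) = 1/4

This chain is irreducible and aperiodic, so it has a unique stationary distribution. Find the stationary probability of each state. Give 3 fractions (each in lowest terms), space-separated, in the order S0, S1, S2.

Answer: 1/4 5/12 1/3

Derivation:
The stationary distribution satisfies pi = pi * P, i.e.:
  pi_S0 = 1/8*pi_S0 + 1/8*pi_S1 + 1/2*pi_S2
  pi_S1 = 1/2*pi_S0 + 1/2*pi_S1 + 1/4*pi_S2
  pi_S2 = 3/8*pi_S0 + 3/8*pi_S1 + 1/4*pi_S2
with normalization: pi_S0 + pi_S1 + pi_S2 = 1.

Using the first 2 balance equations plus normalization, the linear system A*pi = b is:
  [-7/8, 1/8, 1/2] . pi = 0
  [1/2, -1/2, 1/4] . pi = 0
  [1, 1, 1] . pi = 1

Solving yields:
  pi_S0 = 1/4
  pi_S1 = 5/12
  pi_S2 = 1/3

Verification (pi * P):
  1/4*1/8 + 5/12*1/8 + 1/3*1/2 = 1/4 = pi_S0  (ok)
  1/4*1/2 + 5/12*1/2 + 1/3*1/4 = 5/12 = pi_S1  (ok)
  1/4*3/8 + 5/12*3/8 + 1/3*1/4 = 1/3 = pi_S2  (ok)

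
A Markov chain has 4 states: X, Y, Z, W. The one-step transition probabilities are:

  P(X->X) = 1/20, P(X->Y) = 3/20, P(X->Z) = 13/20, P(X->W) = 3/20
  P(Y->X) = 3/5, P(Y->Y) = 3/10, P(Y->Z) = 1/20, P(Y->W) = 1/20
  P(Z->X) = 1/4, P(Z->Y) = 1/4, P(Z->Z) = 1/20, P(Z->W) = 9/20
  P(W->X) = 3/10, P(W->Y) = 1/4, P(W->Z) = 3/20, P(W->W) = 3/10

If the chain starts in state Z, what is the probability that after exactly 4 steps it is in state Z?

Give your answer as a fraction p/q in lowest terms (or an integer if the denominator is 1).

Answer: 19359/80000

Derivation:
Computing P^4 by repeated multiplication:
P^1 =
  X: [1/20, 3/20, 13/20, 3/20]
  Y: [3/5, 3/10, 1/20, 1/20]
  Z: [1/4, 1/4, 1/20, 9/20]
  W: [3/10, 1/4, 3/20, 3/10]
P^2 =
  X: [3/10, 101/400, 19/200, 141/400]
  Y: [19/80, 41/200, 83/200, 57/400]
  Z: [31/100, 19/80, 49/200, 83/400]
  W: [117/400, 93/400, 13/50, 43/200]
P^3 =
  X: [37/125, 1861/8000, 1061/4000, 1649/8000]
  Y: [2251/8000, 473/2000, 827/4000, 2203/8000]
  Z: [563/2000, 1847/8000, 1027/4000, 1847/8000]
  W: [2269/8000, 1859/8000, 247/1000, 237/1000]
P^4 =
  X: [11301/40000, 297/1280, 19857/80000, 37957/160000]
  Y: [46443/160000, 3739/16000, 19709/80000, 36749/160000]
  Z: [5721/20000, 37343/160000, 19359/80000, 38171/160000]
  W: [45833/160000, 37321/160000, 1951/8000, 18913/80000]

(P^4)[Z -> Z] = 19359/80000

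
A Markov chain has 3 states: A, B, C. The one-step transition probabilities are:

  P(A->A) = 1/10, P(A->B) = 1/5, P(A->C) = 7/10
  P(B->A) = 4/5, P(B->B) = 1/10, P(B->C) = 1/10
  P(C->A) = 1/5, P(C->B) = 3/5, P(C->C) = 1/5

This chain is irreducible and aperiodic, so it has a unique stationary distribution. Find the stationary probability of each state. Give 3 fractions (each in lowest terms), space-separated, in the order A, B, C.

The stationary distribution satisfies pi = pi * P, i.e.:
  pi_A = 1/10*pi_A + 4/5*pi_B + 1/5*pi_C
  pi_B = 1/5*pi_A + 1/10*pi_B + 3/5*pi_C
  pi_C = 7/10*pi_A + 1/10*pi_B + 1/5*pi_C
with normalization: pi_A + pi_B + pi_C = 1.

Using the first 2 balance equations plus normalization, the linear system A*pi = b is:
  [-9/10, 4/5, 1/5] . pi = 0
  [1/5, -9/10, 3/5] . pi = 0
  [1, 1, 1] . pi = 1

Solving yields:
  pi_A = 22/63
  pi_B = 58/189
  pi_C = 65/189

Verification (pi * P):
  22/63*1/10 + 58/189*4/5 + 65/189*1/5 = 22/63 = pi_A  (ok)
  22/63*1/5 + 58/189*1/10 + 65/189*3/5 = 58/189 = pi_B  (ok)
  22/63*7/10 + 58/189*1/10 + 65/189*1/5 = 65/189 = pi_C  (ok)

Answer: 22/63 58/189 65/189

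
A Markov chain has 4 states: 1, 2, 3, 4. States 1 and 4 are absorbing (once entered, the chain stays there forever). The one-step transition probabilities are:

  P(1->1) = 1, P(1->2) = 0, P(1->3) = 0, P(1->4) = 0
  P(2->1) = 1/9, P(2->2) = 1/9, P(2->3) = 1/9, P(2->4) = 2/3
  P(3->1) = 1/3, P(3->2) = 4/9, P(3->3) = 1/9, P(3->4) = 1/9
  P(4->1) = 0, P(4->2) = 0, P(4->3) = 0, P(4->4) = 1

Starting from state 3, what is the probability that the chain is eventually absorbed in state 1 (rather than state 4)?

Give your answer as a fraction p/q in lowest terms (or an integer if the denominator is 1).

Let a_i = P(absorbed in 1 | start in state i).
Boundary conditions: a_1 = 1, a_4 = 0.
For each transient state i, a_i = sum_j P(i->j) * a_j:
  a_2 = 1/9*a_1 + 1/9*a_2 + 1/9*a_3 + 2/3*a_4
  a_3 = 1/3*a_1 + 4/9*a_2 + 1/9*a_3 + 1/9*a_4

Substituting a_1 = 1 and a_4 = 0, rearrange to (I - Q) a = r where r[i] = P(i -> 1):
  [8/9, -1/9] . (a_2, a_3) = 1/9
  [-4/9, 8/9] . (a_2, a_3) = 1/3

Solving yields:
  a_2 = 11/60
  a_3 = 7/15

Starting state is 3, so the absorption probability is a_3 = 7/15.

Answer: 7/15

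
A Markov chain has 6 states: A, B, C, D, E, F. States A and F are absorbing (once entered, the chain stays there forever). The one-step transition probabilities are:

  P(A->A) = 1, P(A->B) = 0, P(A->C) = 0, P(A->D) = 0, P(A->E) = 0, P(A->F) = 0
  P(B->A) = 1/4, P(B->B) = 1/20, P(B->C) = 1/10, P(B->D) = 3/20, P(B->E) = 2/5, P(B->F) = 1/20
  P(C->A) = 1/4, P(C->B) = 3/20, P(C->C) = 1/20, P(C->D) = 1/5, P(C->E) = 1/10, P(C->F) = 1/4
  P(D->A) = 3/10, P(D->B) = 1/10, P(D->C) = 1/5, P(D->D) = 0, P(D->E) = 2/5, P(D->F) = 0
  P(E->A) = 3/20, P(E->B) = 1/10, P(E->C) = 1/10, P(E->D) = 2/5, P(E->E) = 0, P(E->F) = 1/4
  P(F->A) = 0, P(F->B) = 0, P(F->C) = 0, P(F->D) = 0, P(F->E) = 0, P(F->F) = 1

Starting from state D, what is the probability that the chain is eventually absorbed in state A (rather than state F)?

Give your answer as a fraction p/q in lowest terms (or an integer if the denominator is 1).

Answer: 489/694

Derivation:
Let a_i = P(absorbed in A | start in state i).
Boundary conditions: a_A = 1, a_F = 0.
For each transient state i, a_i = sum_j P(i->j) * a_j:
  a_B = 1/4*a_A + 1/20*a_B + 1/10*a_C + 3/20*a_D + 2/5*a_E + 1/20*a_F
  a_C = 1/4*a_A + 3/20*a_B + 1/20*a_C + 1/5*a_D + 1/10*a_E + 1/4*a_F
  a_D = 3/10*a_A + 1/10*a_B + 1/5*a_C + 0*a_D + 2/5*a_E + 0*a_F
  a_E = 3/20*a_A + 1/10*a_B + 1/10*a_C + 2/5*a_D + 0*a_E + 1/4*a_F

Substituting a_A = 1 and a_F = 0, rearrange to (I - Q) a = r where r[i] = P(i -> A):
  [19/20, -1/10, -3/20, -2/5] . (a_B, a_C, a_D, a_E) = 1/4
  [-3/20, 19/20, -1/5, -1/10] . (a_B, a_C, a_D, a_E) = 1/4
  [-1/10, -1/5, 1, -2/5] . (a_B, a_C, a_D, a_E) = 3/10
  [-1/10, -1/10, -2/5, 1] . (a_B, a_C, a_D, a_E) = 3/20

Solving yields:
  a_B = 3948/5899
  a_C = 13585/23596
  a_D = 489/694
  a_E = 26255/47192

Starting state is D, so the absorption probability is a_D = 489/694.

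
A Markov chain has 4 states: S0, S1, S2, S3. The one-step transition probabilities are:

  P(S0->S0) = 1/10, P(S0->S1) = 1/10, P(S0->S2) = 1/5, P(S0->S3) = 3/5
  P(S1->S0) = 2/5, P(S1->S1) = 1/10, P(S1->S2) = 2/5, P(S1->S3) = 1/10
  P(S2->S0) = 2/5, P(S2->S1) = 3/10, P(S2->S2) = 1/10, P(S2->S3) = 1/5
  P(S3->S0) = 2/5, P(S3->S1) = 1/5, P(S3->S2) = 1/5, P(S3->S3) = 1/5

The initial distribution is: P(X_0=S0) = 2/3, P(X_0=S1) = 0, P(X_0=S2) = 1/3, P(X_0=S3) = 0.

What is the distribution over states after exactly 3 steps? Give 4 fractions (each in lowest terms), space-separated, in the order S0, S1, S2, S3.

Propagating the distribution step by step (d_{t+1} = d_t * P):
d_0 = (S0=2/3, S1=0, S2=1/3, S3=0)
  d_1[S0] = 2/3*1/10 + 0*2/5 + 1/3*2/5 + 0*2/5 = 1/5
  d_1[S1] = 2/3*1/10 + 0*1/10 + 1/3*3/10 + 0*1/5 = 1/6
  d_1[S2] = 2/3*1/5 + 0*2/5 + 1/3*1/10 + 0*1/5 = 1/6
  d_1[S3] = 2/3*3/5 + 0*1/10 + 1/3*1/5 + 0*1/5 = 7/15
d_1 = (S0=1/5, S1=1/6, S2=1/6, S3=7/15)
  d_2[S0] = 1/5*1/10 + 1/6*2/5 + 1/6*2/5 + 7/15*2/5 = 17/50
  d_2[S1] = 1/5*1/10 + 1/6*1/10 + 1/6*3/10 + 7/15*1/5 = 9/50
  d_2[S2] = 1/5*1/5 + 1/6*2/5 + 1/6*1/10 + 7/15*1/5 = 13/60
  d_2[S3] = 1/5*3/5 + 1/6*1/10 + 1/6*1/5 + 7/15*1/5 = 79/300
d_2 = (S0=17/50, S1=9/50, S2=13/60, S3=79/300)
  d_3[S0] = 17/50*1/10 + 9/50*2/5 + 13/60*2/5 + 79/300*2/5 = 149/500
  d_3[S1] = 17/50*1/10 + 9/50*1/10 + 13/60*3/10 + 79/300*1/5 = 509/3000
  d_3[S2] = 17/50*1/5 + 9/50*2/5 + 13/60*1/10 + 79/300*1/5 = 643/3000
  d_3[S3] = 17/50*3/5 + 9/50*1/10 + 13/60*1/5 + 79/300*1/5 = 159/500
d_3 = (S0=149/500, S1=509/3000, S2=643/3000, S3=159/500)

Answer: 149/500 509/3000 643/3000 159/500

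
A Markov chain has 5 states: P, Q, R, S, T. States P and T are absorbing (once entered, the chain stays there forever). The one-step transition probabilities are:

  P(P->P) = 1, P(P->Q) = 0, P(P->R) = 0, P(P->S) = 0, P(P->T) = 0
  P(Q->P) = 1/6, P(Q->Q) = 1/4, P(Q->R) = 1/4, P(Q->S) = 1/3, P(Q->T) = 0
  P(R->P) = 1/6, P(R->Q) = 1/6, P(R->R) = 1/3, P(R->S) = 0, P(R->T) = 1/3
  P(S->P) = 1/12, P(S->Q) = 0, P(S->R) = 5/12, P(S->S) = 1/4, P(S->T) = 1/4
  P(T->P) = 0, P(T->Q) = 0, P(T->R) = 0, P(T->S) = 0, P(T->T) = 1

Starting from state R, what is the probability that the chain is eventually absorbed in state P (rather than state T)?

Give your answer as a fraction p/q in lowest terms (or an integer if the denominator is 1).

Answer: 103/277

Derivation:
Let a_i = P(absorbed in P | start in state i).
Boundary conditions: a_P = 1, a_T = 0.
For each transient state i, a_i = sum_j P(i->j) * a_j:
  a_Q = 1/6*a_P + 1/4*a_Q + 1/4*a_R + 1/3*a_S + 0*a_T
  a_R = 1/6*a_P + 1/6*a_Q + 1/3*a_R + 0*a_S + 1/3*a_T
  a_S = 1/12*a_P + 0*a_Q + 5/12*a_R + 1/4*a_S + 1/4*a_T

Substituting a_P = 1 and a_T = 0, rearrange to (I - Q) a = r where r[i] = P(i -> P):
  [3/4, -1/4, -1/3] . (a_Q, a_R, a_S) = 1/6
  [-1/6, 2/3, 0] . (a_Q, a_R, a_S) = 1/6
  [0, -5/12, 3/4] . (a_Q, a_R, a_S) = 1/12

Solving yields:
  a_Q = 135/277
  a_R = 103/277
  a_S = 88/277

Starting state is R, so the absorption probability is a_R = 103/277.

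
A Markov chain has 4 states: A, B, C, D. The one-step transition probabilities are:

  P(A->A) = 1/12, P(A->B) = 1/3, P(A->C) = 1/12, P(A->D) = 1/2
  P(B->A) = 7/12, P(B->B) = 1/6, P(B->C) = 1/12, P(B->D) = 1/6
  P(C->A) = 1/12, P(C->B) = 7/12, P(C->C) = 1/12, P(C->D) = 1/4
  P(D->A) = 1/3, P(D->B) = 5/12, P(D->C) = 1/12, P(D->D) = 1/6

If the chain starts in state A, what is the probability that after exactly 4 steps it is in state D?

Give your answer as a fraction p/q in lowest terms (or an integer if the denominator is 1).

Answer: 475/1728

Derivation:
Computing P^4 by repeated multiplication:
P^1 =
  A: [1/12, 1/3, 1/12, 1/2]
  B: [7/12, 1/6, 1/12, 1/6]
  C: [1/12, 7/12, 1/12, 1/4]
  D: [1/3, 5/12, 1/12, 1/6]
P^2 =
  A: [3/8, 49/144, 1/12, 29/144]
  B: [5/24, 49/144, 1/12, 53/144]
  C: [7/16, 5/18, 1/12, 29/144]
  D: [1/3, 43/144, 1/12, 41/144]
P^3 =
  A: [175/576, 181/576, 1/12, 43/144]
  B: [199/576, 21/64, 1/12, 35/144]
  C: [157/576, 187/576, 1/12, 23/72]
  D: [175/576, 21/64, 1/12, 41/144]
P^4 =
  A: [121/384, 1129/3456, 1/12, 475/1728]
  B: [355/1152, 1105/3456, 1/12, 499/1728]
  C: [125/384, 1129/3456, 1/12, 457/1728]
  D: [367/1152, 1117/3456, 1/12, 475/1728]

(P^4)[A -> D] = 475/1728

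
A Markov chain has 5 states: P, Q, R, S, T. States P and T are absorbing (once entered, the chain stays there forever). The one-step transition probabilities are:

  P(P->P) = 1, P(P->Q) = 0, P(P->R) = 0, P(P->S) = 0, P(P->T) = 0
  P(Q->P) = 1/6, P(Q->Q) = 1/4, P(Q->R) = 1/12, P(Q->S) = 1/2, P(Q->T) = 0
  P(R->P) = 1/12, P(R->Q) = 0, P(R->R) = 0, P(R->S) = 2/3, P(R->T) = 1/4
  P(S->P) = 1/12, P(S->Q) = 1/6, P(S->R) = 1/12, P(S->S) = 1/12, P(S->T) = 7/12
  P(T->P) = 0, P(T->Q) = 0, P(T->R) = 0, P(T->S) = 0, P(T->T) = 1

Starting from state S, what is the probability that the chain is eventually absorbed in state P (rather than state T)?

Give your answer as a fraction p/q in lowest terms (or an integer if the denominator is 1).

Answer: 167/956

Derivation:
Let a_i = P(absorbed in P | start in state i).
Boundary conditions: a_P = 1, a_T = 0.
For each transient state i, a_i = sum_j P(i->j) * a_j:
  a_Q = 1/6*a_P + 1/4*a_Q + 1/12*a_R + 1/2*a_S + 0*a_T
  a_R = 1/12*a_P + 0*a_Q + 0*a_R + 2/3*a_S + 1/4*a_T
  a_S = 1/12*a_P + 1/6*a_Q + 1/12*a_R + 1/12*a_S + 7/12*a_T

Substituting a_P = 1 and a_T = 0, rearrange to (I - Q) a = r where r[i] = P(i -> P):
  [3/4, -1/12, -1/2] . (a_Q, a_R, a_S) = 1/6
  [0, 1, -2/3] . (a_Q, a_R, a_S) = 1/12
  [-1/6, -1/12, 11/12] . (a_Q, a_R, a_S) = 1/12

Solving yields:
  a_Q = 345/956
  a_R = 191/956
  a_S = 167/956

Starting state is S, so the absorption probability is a_S = 167/956.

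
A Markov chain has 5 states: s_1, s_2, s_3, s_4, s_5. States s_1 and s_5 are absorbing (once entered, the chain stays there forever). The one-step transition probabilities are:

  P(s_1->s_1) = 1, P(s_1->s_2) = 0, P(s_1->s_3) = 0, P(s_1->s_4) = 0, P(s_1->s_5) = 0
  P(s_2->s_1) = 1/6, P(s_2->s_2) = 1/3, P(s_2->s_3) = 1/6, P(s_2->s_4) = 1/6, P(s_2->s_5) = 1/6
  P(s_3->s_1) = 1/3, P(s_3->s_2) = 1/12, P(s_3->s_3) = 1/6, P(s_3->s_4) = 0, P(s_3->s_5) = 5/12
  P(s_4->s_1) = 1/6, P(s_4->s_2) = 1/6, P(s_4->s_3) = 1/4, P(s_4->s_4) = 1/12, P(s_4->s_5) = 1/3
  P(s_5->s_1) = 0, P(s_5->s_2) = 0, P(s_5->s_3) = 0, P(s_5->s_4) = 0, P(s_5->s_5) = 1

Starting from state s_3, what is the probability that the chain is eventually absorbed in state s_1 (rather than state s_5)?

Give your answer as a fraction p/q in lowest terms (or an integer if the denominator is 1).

Let a_i = P(absorbed in s_1 | start in state i).
Boundary conditions: a_s_1 = 1, a_s_5 = 0.
For each transient state i, a_i = sum_j P(i->j) * a_j:
  a_s_2 = 1/6*a_s_1 + 1/3*a_s_2 + 1/6*a_s_3 + 1/6*a_s_4 + 1/6*a_s_5
  a_s_3 = 1/3*a_s_1 + 1/12*a_s_2 + 1/6*a_s_3 + 0*a_s_4 + 5/12*a_s_5
  a_s_4 = 1/6*a_s_1 + 1/6*a_s_2 + 1/4*a_s_3 + 1/12*a_s_4 + 1/3*a_s_5

Substituting a_s_1 = 1 and a_s_5 = 0, rearrange to (I - Q) a = r where r[i] = P(i -> s_1):
  [2/3, -1/6, -1/6] . (a_s_2, a_s_3, a_s_4) = 1/6
  [-1/12, 5/6, 0] . (a_s_2, a_s_3, a_s_4) = 1/3
  [-1/6, -1/4, 11/12] . (a_s_2, a_s_3, a_s_4) = 1/6

Solving yields:
  a_s_2 = 93/203
  a_s_3 = 181/406
  a_s_4 = 157/406

Starting state is s_3, so the absorption probability is a_s_3 = 181/406.

Answer: 181/406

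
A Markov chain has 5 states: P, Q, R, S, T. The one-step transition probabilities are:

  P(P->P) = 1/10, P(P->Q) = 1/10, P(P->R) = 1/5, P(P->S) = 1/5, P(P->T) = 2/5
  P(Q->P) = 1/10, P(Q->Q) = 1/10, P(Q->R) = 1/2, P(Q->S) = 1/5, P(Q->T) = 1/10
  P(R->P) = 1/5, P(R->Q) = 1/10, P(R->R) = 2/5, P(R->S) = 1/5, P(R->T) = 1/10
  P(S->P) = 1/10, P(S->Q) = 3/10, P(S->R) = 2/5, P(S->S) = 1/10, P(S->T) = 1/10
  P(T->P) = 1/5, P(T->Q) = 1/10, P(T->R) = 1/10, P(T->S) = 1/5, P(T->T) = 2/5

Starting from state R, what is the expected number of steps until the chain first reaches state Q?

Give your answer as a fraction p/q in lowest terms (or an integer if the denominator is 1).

Answer: 22/3

Derivation:
Let h_i = expected steps to first reach Q from state i.
Boundary: h_Q = 0.
First-step equations for the other states:
  h_P = 1 + 1/10*h_P + 1/10*h_Q + 1/5*h_R + 1/5*h_S + 2/5*h_T
  h_R = 1 + 1/5*h_P + 1/10*h_Q + 2/5*h_R + 1/5*h_S + 1/10*h_T
  h_S = 1 + 1/10*h_P + 3/10*h_Q + 2/5*h_R + 1/10*h_S + 1/10*h_T
  h_T = 1 + 1/5*h_P + 1/10*h_Q + 1/10*h_R + 1/5*h_S + 2/5*h_T

Substituting h_Q = 0 and rearranging gives the linear system (I - Q) h = 1:
  [9/10, -1/5, -1/5, -2/5] . (h_P, h_R, h_S, h_T) = 1
  [-1/5, 3/5, -1/5, -1/10] . (h_P, h_R, h_S, h_T) = 1
  [-1/10, -2/5, 9/10, -1/10] . (h_P, h_R, h_S, h_T) = 1
  [-1/5, -1/10, -1/5, 3/5] . (h_P, h_R, h_S, h_T) = 1

Solving yields:
  h_P = 22/3
  h_R = 22/3
  h_S = 6
  h_T = 22/3

Starting state is R, so the expected hitting time is h_R = 22/3.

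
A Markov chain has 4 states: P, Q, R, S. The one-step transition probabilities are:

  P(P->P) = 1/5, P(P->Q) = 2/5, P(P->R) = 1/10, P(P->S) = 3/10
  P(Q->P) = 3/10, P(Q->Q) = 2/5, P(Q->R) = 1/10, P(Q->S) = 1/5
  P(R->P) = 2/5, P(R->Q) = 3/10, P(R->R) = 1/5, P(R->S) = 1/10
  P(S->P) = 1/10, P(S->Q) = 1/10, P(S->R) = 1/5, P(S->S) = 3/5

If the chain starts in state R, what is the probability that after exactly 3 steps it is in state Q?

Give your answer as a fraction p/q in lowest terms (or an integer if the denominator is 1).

Computing P^3 by repeated multiplication:
P^1 =
  P: [1/5, 2/5, 1/10, 3/10]
  Q: [3/10, 2/5, 1/10, 1/5]
  R: [2/5, 3/10, 1/5, 1/10]
  S: [1/10, 1/10, 1/5, 3/5]
P^2 =
  P: [23/100, 3/10, 7/50, 33/100]
  Q: [6/25, 33/100, 13/100, 3/10]
  R: [13/50, 7/20, 13/100, 13/50]
  S: [19/100, 1/5, 9/50, 43/100]
P^3 =
  P: [9/40, 287/1000, 147/1000, 341/1000]
  Q: [229/1000, 297/1000, 143/1000, 331/1000]
  R: [47/200, 309/1000, 139/1000, 317/1000]
  S: [213/1000, 253/1000, 161/1000, 373/1000]

(P^3)[R -> Q] = 309/1000

Answer: 309/1000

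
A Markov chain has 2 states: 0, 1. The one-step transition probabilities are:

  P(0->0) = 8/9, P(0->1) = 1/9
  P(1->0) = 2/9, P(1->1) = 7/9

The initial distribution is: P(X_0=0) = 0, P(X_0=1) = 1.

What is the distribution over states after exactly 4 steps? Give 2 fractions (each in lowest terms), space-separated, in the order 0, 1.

Answer: 130/243 113/243

Derivation:
Propagating the distribution step by step (d_{t+1} = d_t * P):
d_0 = (0=0, 1=1)
  d_1[0] = 0*8/9 + 1*2/9 = 2/9
  d_1[1] = 0*1/9 + 1*7/9 = 7/9
d_1 = (0=2/9, 1=7/9)
  d_2[0] = 2/9*8/9 + 7/9*2/9 = 10/27
  d_2[1] = 2/9*1/9 + 7/9*7/9 = 17/27
d_2 = (0=10/27, 1=17/27)
  d_3[0] = 10/27*8/9 + 17/27*2/9 = 38/81
  d_3[1] = 10/27*1/9 + 17/27*7/9 = 43/81
d_3 = (0=38/81, 1=43/81)
  d_4[0] = 38/81*8/9 + 43/81*2/9 = 130/243
  d_4[1] = 38/81*1/9 + 43/81*7/9 = 113/243
d_4 = (0=130/243, 1=113/243)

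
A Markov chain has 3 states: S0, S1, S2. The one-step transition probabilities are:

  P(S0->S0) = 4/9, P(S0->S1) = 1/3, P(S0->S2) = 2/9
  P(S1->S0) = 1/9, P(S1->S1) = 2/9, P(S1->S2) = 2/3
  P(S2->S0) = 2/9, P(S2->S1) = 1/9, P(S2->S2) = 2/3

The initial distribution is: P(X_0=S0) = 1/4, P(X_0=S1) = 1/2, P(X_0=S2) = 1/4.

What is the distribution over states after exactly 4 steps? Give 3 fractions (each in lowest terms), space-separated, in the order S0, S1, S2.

Propagating the distribution step by step (d_{t+1} = d_t * P):
d_0 = (S0=1/4, S1=1/2, S2=1/4)
  d_1[S0] = 1/4*4/9 + 1/2*1/9 + 1/4*2/9 = 2/9
  d_1[S1] = 1/4*1/3 + 1/2*2/9 + 1/4*1/9 = 2/9
  d_1[S2] = 1/4*2/9 + 1/2*2/3 + 1/4*2/3 = 5/9
d_1 = (S0=2/9, S1=2/9, S2=5/9)
  d_2[S0] = 2/9*4/9 + 2/9*1/9 + 5/9*2/9 = 20/81
  d_2[S1] = 2/9*1/3 + 2/9*2/9 + 5/9*1/9 = 5/27
  d_2[S2] = 2/9*2/9 + 2/9*2/3 + 5/9*2/3 = 46/81
d_2 = (S0=20/81, S1=5/27, S2=46/81)
  d_3[S0] = 20/81*4/9 + 5/27*1/9 + 46/81*2/9 = 187/729
  d_3[S1] = 20/81*1/3 + 5/27*2/9 + 46/81*1/9 = 136/729
  d_3[S2] = 20/81*2/9 + 5/27*2/3 + 46/81*2/3 = 406/729
d_3 = (S0=187/729, S1=136/729, S2=406/729)
  d_4[S0] = 187/729*4/9 + 136/729*1/9 + 406/729*2/9 = 1696/6561
  d_4[S1] = 187/729*1/3 + 136/729*2/9 + 406/729*1/9 = 413/2187
  d_4[S2] = 187/729*2/9 + 136/729*2/3 + 406/729*2/3 = 3626/6561
d_4 = (S0=1696/6561, S1=413/2187, S2=3626/6561)

Answer: 1696/6561 413/2187 3626/6561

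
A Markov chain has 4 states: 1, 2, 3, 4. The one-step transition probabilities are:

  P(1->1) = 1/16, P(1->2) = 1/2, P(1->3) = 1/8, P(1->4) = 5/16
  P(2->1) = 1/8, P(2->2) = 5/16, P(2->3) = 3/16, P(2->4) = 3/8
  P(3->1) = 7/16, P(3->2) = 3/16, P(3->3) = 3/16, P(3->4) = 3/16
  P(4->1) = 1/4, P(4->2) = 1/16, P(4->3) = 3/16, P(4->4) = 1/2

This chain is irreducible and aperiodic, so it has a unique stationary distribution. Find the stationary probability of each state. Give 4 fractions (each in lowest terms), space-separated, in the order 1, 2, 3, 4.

Answer: 13/61 231/976 85/488 367/976

Derivation:
The stationary distribution satisfies pi = pi * P, i.e.:
  pi_1 = 1/16*pi_1 + 1/8*pi_2 + 7/16*pi_3 + 1/4*pi_4
  pi_2 = 1/2*pi_1 + 5/16*pi_2 + 3/16*pi_3 + 1/16*pi_4
  pi_3 = 1/8*pi_1 + 3/16*pi_2 + 3/16*pi_3 + 3/16*pi_4
  pi_4 = 5/16*pi_1 + 3/8*pi_2 + 3/16*pi_3 + 1/2*pi_4
with normalization: pi_1 + pi_2 + pi_3 + pi_4 = 1.

Using the first 3 balance equations plus normalization, the linear system A*pi = b is:
  [-15/16, 1/8, 7/16, 1/4] . pi = 0
  [1/2, -11/16, 3/16, 1/16] . pi = 0
  [1/8, 3/16, -13/16, 3/16] . pi = 0
  [1, 1, 1, 1] . pi = 1

Solving yields:
  pi_1 = 13/61
  pi_2 = 231/976
  pi_3 = 85/488
  pi_4 = 367/976

Verification (pi * P):
  13/61*1/16 + 231/976*1/8 + 85/488*7/16 + 367/976*1/4 = 13/61 = pi_1  (ok)
  13/61*1/2 + 231/976*5/16 + 85/488*3/16 + 367/976*1/16 = 231/976 = pi_2  (ok)
  13/61*1/8 + 231/976*3/16 + 85/488*3/16 + 367/976*3/16 = 85/488 = pi_3  (ok)
  13/61*5/16 + 231/976*3/8 + 85/488*3/16 + 367/976*1/2 = 367/976 = pi_4  (ok)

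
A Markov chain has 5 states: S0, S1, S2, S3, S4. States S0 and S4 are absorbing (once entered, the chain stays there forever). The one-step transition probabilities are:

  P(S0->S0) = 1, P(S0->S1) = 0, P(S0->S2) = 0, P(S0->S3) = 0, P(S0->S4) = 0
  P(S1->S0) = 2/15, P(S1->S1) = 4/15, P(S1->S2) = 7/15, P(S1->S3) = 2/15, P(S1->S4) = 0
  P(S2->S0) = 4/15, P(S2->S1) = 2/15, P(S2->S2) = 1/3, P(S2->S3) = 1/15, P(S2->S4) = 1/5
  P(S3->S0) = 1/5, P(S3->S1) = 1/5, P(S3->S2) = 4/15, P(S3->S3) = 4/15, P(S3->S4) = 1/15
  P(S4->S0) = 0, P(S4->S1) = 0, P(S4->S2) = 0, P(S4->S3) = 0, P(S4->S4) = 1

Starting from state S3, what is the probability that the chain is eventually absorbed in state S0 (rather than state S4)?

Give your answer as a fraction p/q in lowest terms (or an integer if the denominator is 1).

Answer: 208/305

Derivation:
Let a_i = P(absorbed in S0 | start in state i).
Boundary conditions: a_S0 = 1, a_S4 = 0.
For each transient state i, a_i = sum_j P(i->j) * a_j:
  a_S1 = 2/15*a_S0 + 4/15*a_S1 + 7/15*a_S2 + 2/15*a_S3 + 0*a_S4
  a_S2 = 4/15*a_S0 + 2/15*a_S1 + 1/3*a_S2 + 1/15*a_S3 + 1/5*a_S4
  a_S3 = 1/5*a_S0 + 1/5*a_S1 + 4/15*a_S2 + 4/15*a_S3 + 1/15*a_S4

Substituting a_S0 = 1 and a_S4 = 0, rearrange to (I - Q) a = r where r[i] = P(i -> S0):
  [11/15, -7/15, -2/15] . (a_S1, a_S2, a_S3) = 2/15
  [-2/15, 2/3, -1/15] . (a_S1, a_S2, a_S3) = 4/15
  [-1/5, -4/15, 11/15] . (a_S1, a_S2, a_S3) = 1/5

Solving yields:
  a_S1 = 211/305
  a_S2 = 37/61
  a_S3 = 208/305

Starting state is S3, so the absorption probability is a_S3 = 208/305.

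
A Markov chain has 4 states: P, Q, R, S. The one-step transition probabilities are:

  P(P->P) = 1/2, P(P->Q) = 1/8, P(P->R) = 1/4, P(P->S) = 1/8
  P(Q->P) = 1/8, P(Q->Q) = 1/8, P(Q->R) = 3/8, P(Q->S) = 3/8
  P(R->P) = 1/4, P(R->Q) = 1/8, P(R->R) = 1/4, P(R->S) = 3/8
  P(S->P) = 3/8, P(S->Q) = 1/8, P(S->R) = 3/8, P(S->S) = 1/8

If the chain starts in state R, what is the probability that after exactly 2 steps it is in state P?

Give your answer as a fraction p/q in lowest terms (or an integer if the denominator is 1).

Answer: 11/32

Derivation:
Computing P^2 by repeated multiplication:
P^1 =
  P: [1/2, 1/8, 1/4, 1/8]
  Q: [1/8, 1/8, 3/8, 3/8]
  R: [1/4, 1/8, 1/4, 3/8]
  S: [3/8, 1/8, 3/8, 1/8]
P^2 =
  P: [3/8, 1/8, 9/32, 7/32]
  Q: [5/16, 1/8, 5/16, 1/4]
  R: [11/32, 1/8, 5/16, 7/32]
  S: [11/32, 1/8, 9/32, 1/4]

(P^2)[R -> P] = 11/32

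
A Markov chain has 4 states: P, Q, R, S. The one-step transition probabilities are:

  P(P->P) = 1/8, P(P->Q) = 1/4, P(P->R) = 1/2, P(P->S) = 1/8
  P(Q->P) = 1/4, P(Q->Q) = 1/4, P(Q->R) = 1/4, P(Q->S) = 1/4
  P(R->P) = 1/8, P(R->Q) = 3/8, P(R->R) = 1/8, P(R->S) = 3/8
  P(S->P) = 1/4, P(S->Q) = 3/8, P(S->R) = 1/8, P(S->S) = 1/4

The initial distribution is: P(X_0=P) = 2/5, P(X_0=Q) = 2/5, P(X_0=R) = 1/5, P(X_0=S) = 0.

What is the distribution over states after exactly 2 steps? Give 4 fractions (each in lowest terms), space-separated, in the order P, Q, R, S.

Propagating the distribution step by step (d_{t+1} = d_t * P):
d_0 = (P=2/5, Q=2/5, R=1/5, S=0)
  d_1[P] = 2/5*1/8 + 2/5*1/4 + 1/5*1/8 + 0*1/4 = 7/40
  d_1[Q] = 2/5*1/4 + 2/5*1/4 + 1/5*3/8 + 0*3/8 = 11/40
  d_1[R] = 2/5*1/2 + 2/5*1/4 + 1/5*1/8 + 0*1/8 = 13/40
  d_1[S] = 2/5*1/8 + 2/5*1/4 + 1/5*3/8 + 0*1/4 = 9/40
d_1 = (P=7/40, Q=11/40, R=13/40, S=9/40)
  d_2[P] = 7/40*1/8 + 11/40*1/4 + 13/40*1/8 + 9/40*1/4 = 3/16
  d_2[Q] = 7/40*1/4 + 11/40*1/4 + 13/40*3/8 + 9/40*3/8 = 51/160
  d_2[R] = 7/40*1/2 + 11/40*1/4 + 13/40*1/8 + 9/40*1/8 = 9/40
  d_2[S] = 7/40*1/8 + 11/40*1/4 + 13/40*3/8 + 9/40*1/4 = 43/160
d_2 = (P=3/16, Q=51/160, R=9/40, S=43/160)

Answer: 3/16 51/160 9/40 43/160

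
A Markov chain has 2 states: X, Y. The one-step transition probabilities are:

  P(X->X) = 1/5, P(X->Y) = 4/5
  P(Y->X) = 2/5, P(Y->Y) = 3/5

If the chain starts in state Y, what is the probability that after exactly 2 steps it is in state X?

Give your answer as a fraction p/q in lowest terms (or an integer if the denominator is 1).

Computing P^2 by repeated multiplication:
P^1 =
  X: [1/5, 4/5]
  Y: [2/5, 3/5]
P^2 =
  X: [9/25, 16/25]
  Y: [8/25, 17/25]

(P^2)[Y -> X] = 8/25

Answer: 8/25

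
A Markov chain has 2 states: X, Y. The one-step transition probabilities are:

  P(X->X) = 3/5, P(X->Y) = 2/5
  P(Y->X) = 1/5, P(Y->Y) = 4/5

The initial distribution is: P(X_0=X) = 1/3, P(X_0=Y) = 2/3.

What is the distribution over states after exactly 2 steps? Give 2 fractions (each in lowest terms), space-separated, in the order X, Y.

Answer: 1/3 2/3

Derivation:
Propagating the distribution step by step (d_{t+1} = d_t * P):
d_0 = (X=1/3, Y=2/3)
  d_1[X] = 1/3*3/5 + 2/3*1/5 = 1/3
  d_1[Y] = 1/3*2/5 + 2/3*4/5 = 2/3
d_1 = (X=1/3, Y=2/3)
  d_2[X] = 1/3*3/5 + 2/3*1/5 = 1/3
  d_2[Y] = 1/3*2/5 + 2/3*4/5 = 2/3
d_2 = (X=1/3, Y=2/3)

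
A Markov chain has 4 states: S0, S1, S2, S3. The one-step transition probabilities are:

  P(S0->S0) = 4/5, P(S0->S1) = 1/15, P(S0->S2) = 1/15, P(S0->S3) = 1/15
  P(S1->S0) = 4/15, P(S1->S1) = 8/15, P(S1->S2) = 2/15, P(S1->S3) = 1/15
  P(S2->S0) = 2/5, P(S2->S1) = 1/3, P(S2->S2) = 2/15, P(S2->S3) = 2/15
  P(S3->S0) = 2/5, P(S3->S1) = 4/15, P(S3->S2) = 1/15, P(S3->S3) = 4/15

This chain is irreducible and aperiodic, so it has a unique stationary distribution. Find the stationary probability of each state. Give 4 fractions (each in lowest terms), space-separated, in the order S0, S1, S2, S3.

The stationary distribution satisfies pi = pi * P, i.e.:
  pi_S0 = 4/5*pi_S0 + 4/15*pi_S1 + 2/5*pi_S2 + 2/5*pi_S3
  pi_S1 = 1/15*pi_S0 + 8/15*pi_S1 + 1/3*pi_S2 + 4/15*pi_S3
  pi_S2 = 1/15*pi_S0 + 2/15*pi_S1 + 2/15*pi_S2 + 1/15*pi_S3
  pi_S3 = 1/15*pi_S0 + 1/15*pi_S1 + 2/15*pi_S2 + 4/15*pi_S3
with normalization: pi_S0 + pi_S1 + pi_S2 + pi_S3 = 1.

Using the first 3 balance equations plus normalization, the linear system A*pi = b is:
  [-1/5, 4/15, 2/5, 2/5] . pi = 0
  [1/15, -7/15, 1/3, 4/15] . pi = 0
  [1/15, 2/15, -13/15, 1/15] . pi = 0
  [1, 1, 1, 1] . pi = 1

Solving yields:
  pi_S0 = 268/431
  pi_S1 = 87/431
  pi_S2 = 37/431
  pi_S3 = 39/431

Verification (pi * P):
  268/431*4/5 + 87/431*4/15 + 37/431*2/5 + 39/431*2/5 = 268/431 = pi_S0  (ok)
  268/431*1/15 + 87/431*8/15 + 37/431*1/3 + 39/431*4/15 = 87/431 = pi_S1  (ok)
  268/431*1/15 + 87/431*2/15 + 37/431*2/15 + 39/431*1/15 = 37/431 = pi_S2  (ok)
  268/431*1/15 + 87/431*1/15 + 37/431*2/15 + 39/431*4/15 = 39/431 = pi_S3  (ok)

Answer: 268/431 87/431 37/431 39/431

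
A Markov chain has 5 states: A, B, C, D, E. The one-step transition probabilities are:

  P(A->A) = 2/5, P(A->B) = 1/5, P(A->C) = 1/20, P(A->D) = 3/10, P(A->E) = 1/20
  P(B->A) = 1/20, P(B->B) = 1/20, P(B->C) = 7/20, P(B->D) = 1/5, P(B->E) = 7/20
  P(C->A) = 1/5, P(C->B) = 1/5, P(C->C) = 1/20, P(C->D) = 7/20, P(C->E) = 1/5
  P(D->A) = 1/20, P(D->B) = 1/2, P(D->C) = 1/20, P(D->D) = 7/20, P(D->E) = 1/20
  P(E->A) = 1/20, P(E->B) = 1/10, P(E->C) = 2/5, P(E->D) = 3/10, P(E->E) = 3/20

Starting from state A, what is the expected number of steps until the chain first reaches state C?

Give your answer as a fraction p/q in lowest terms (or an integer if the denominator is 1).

Let h_i = expected steps to first reach C from state i.
Boundary: h_C = 0.
First-step equations for the other states:
  h_A = 1 + 2/5*h_A + 1/5*h_B + 1/20*h_C + 3/10*h_D + 1/20*h_E
  h_B = 1 + 1/20*h_A + 1/20*h_B + 7/20*h_C + 1/5*h_D + 7/20*h_E
  h_D = 1 + 1/20*h_A + 1/2*h_B + 1/20*h_C + 7/20*h_D + 1/20*h_E
  h_E = 1 + 1/20*h_A + 1/10*h_B + 2/5*h_C + 3/10*h_D + 3/20*h_E

Substituting h_C = 0 and rearranging gives the linear system (I - Q) h = 1:
  [3/5, -1/5, -3/10, -1/20] . (h_A, h_B, h_D, h_E) = 1
  [-1/20, 19/20, -1/5, -7/20] . (h_A, h_B, h_D, h_E) = 1
  [-1/20, -1/2, 13/20, -1/20] . (h_A, h_B, h_D, h_E) = 1
  [-1/20, -1/10, -3/10, 17/20] . (h_A, h_B, h_D, h_E) = 1

Solving yields:
  h_A = 6648/1121
  h_B = 4368/1121
  h_D = 312/59
  h_E = 4316/1121

Starting state is A, so the expected hitting time is h_A = 6648/1121.

Answer: 6648/1121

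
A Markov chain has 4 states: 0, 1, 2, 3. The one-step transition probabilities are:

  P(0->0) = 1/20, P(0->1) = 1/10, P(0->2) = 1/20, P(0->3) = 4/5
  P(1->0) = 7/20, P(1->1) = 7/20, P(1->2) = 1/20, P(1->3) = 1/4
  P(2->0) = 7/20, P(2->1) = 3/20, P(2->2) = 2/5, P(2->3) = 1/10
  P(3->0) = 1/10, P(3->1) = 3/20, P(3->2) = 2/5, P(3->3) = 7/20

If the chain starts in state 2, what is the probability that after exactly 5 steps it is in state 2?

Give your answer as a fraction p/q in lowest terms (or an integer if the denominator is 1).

Answer: 859867/3200000

Derivation:
Computing P^5 by repeated multiplication:
P^1 =
  0: [1/20, 1/10, 1/20, 4/5]
  1: [7/20, 7/20, 1/20, 1/4]
  2: [7/20, 3/20, 2/5, 1/10]
  3: [1/10, 3/20, 2/5, 7/20]
P^2 =
  0: [27/200, 67/400, 139/400, 7/20]
  1: [73/400, 81/400, 31/200, 23/50]
  2: [11/50, 13/80, 9/40, 157/400]
  3: [93/400, 7/40, 5/16, 7/25]
P^3 =
  0: [111/500, 707/4000, 2353/8000, 2457/8000]
  1: [721/4000, 1451/8000, 1061/4000, 597/1600]
  2: [1487/8000, 343/2000, 2129/8000, 753/2000]
  3: [841/4000, 1387/8000, 2059/8000, 359/1000]
P^4 =
  0: [33059/160000, 697/4000, 4167/16000, 57391/160000]
  1: [32423/160000, 14181/80000, 43749/160000, 27733/80000]
  2: [16009/80000, 28001/160000, 43987/160000, 27997/80000]
  3: [7887/40000, 13933/80000, 42517/160000, 58069/160000]
P^5 =
  0: [634691/3200000, 558461/3200000, 853427/3200000, 1153421/3200000]
  1: [162033/800000, 22441/128000, 170901/640000, 568169/1600000]
  2: [323961/1600000, 279993/1600000, 859867/3200000, 45289/128000]
  3: [640367/3200000, 139979/800000, 432051/1600000, 227123/640000]

(P^5)[2 -> 2] = 859867/3200000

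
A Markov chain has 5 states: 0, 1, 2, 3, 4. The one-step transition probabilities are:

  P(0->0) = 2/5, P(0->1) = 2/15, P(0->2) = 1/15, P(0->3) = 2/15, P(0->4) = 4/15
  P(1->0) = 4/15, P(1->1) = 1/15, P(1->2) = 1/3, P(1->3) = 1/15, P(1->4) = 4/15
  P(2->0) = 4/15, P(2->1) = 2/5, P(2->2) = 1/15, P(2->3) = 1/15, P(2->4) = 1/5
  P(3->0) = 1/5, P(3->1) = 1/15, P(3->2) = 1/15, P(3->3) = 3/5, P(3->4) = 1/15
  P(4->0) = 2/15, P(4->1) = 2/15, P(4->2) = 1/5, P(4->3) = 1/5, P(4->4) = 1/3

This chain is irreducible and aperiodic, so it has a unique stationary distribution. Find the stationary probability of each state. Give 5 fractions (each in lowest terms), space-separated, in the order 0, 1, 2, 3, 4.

Answer: 3261/12812 3677/25624 1727/12812 779/3203 5739/25624

Derivation:
The stationary distribution satisfies pi = pi * P, i.e.:
  pi_0 = 2/5*pi_0 + 4/15*pi_1 + 4/15*pi_2 + 1/5*pi_3 + 2/15*pi_4
  pi_1 = 2/15*pi_0 + 1/15*pi_1 + 2/5*pi_2 + 1/15*pi_3 + 2/15*pi_4
  pi_2 = 1/15*pi_0 + 1/3*pi_1 + 1/15*pi_2 + 1/15*pi_3 + 1/5*pi_4
  pi_3 = 2/15*pi_0 + 1/15*pi_1 + 1/15*pi_2 + 3/5*pi_3 + 1/5*pi_4
  pi_4 = 4/15*pi_0 + 4/15*pi_1 + 1/5*pi_2 + 1/15*pi_3 + 1/3*pi_4
with normalization: pi_0 + pi_1 + pi_2 + pi_3 + pi_4 = 1.

Using the first 4 balance equations plus normalization, the linear system A*pi = b is:
  [-3/5, 4/15, 4/15, 1/5, 2/15] . pi = 0
  [2/15, -14/15, 2/5, 1/15, 2/15] . pi = 0
  [1/15, 1/3, -14/15, 1/15, 1/5] . pi = 0
  [2/15, 1/15, 1/15, -2/5, 1/5] . pi = 0
  [1, 1, 1, 1, 1] . pi = 1

Solving yields:
  pi_0 = 3261/12812
  pi_1 = 3677/25624
  pi_2 = 1727/12812
  pi_3 = 779/3203
  pi_4 = 5739/25624

Verification (pi * P):
  3261/12812*2/5 + 3677/25624*4/15 + 1727/12812*4/15 + 779/3203*1/5 + 5739/25624*2/15 = 3261/12812 = pi_0  (ok)
  3261/12812*2/15 + 3677/25624*1/15 + 1727/12812*2/5 + 779/3203*1/15 + 5739/25624*2/15 = 3677/25624 = pi_1  (ok)
  3261/12812*1/15 + 3677/25624*1/3 + 1727/12812*1/15 + 779/3203*1/15 + 5739/25624*1/5 = 1727/12812 = pi_2  (ok)
  3261/12812*2/15 + 3677/25624*1/15 + 1727/12812*1/15 + 779/3203*3/5 + 5739/25624*1/5 = 779/3203 = pi_3  (ok)
  3261/12812*4/15 + 3677/25624*4/15 + 1727/12812*1/5 + 779/3203*1/15 + 5739/25624*1/3 = 5739/25624 = pi_4  (ok)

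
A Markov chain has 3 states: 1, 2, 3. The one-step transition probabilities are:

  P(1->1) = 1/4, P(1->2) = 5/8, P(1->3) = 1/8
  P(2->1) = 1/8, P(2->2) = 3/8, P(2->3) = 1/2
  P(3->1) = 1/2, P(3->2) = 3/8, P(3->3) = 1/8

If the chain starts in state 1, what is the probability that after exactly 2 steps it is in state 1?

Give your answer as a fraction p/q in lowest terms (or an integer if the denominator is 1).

Answer: 13/64

Derivation:
Computing P^2 by repeated multiplication:
P^1 =
  1: [1/4, 5/8, 1/8]
  2: [1/8, 3/8, 1/2]
  3: [1/2, 3/8, 1/8]
P^2 =
  1: [13/64, 7/16, 23/64]
  2: [21/64, 13/32, 17/64]
  3: [15/64, 1/2, 17/64]

(P^2)[1 -> 1] = 13/64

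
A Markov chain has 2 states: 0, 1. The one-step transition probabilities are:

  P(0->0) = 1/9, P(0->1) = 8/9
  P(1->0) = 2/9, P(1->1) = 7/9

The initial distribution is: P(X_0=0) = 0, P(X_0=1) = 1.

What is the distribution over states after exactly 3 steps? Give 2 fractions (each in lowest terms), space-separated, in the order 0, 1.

Answer: 146/729 583/729

Derivation:
Propagating the distribution step by step (d_{t+1} = d_t * P):
d_0 = (0=0, 1=1)
  d_1[0] = 0*1/9 + 1*2/9 = 2/9
  d_1[1] = 0*8/9 + 1*7/9 = 7/9
d_1 = (0=2/9, 1=7/9)
  d_2[0] = 2/9*1/9 + 7/9*2/9 = 16/81
  d_2[1] = 2/9*8/9 + 7/9*7/9 = 65/81
d_2 = (0=16/81, 1=65/81)
  d_3[0] = 16/81*1/9 + 65/81*2/9 = 146/729
  d_3[1] = 16/81*8/9 + 65/81*7/9 = 583/729
d_3 = (0=146/729, 1=583/729)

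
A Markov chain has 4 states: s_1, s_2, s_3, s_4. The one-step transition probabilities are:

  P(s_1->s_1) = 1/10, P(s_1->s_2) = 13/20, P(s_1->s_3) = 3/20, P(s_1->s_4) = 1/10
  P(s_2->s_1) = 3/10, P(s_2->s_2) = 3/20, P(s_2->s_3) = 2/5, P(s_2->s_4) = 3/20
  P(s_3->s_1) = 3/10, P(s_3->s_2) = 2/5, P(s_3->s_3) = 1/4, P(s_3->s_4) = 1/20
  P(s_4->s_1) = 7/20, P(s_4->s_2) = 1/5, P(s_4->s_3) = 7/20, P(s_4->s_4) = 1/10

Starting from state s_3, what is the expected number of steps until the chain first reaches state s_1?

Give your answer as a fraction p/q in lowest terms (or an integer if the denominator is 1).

Answer: 9660/2939

Derivation:
Let h_i = expected steps to first reach s_1 from state i.
Boundary: h_s_1 = 0.
First-step equations for the other states:
  h_s_2 = 1 + 3/10*h_s_1 + 3/20*h_s_2 + 2/5*h_s_3 + 3/20*h_s_4
  h_s_3 = 1 + 3/10*h_s_1 + 2/5*h_s_2 + 1/4*h_s_3 + 1/20*h_s_4
  h_s_4 = 1 + 7/20*h_s_1 + 1/5*h_s_2 + 7/20*h_s_3 + 1/10*h_s_4

Substituting h_s_1 = 0 and rearranging gives the linear system (I - Q) h = 1:
  [17/20, -2/5, -3/20] . (h_s_2, h_s_3, h_s_4) = 1
  [-2/5, 3/4, -1/20] . (h_s_2, h_s_3, h_s_4) = 1
  [-1/5, -7/20, 9/10] . (h_s_2, h_s_3, h_s_4) = 1

Solving yields:
  h_s_2 = 9620/2939
  h_s_3 = 9660/2939
  h_s_4 = 9160/2939

Starting state is s_3, so the expected hitting time is h_s_3 = 9660/2939.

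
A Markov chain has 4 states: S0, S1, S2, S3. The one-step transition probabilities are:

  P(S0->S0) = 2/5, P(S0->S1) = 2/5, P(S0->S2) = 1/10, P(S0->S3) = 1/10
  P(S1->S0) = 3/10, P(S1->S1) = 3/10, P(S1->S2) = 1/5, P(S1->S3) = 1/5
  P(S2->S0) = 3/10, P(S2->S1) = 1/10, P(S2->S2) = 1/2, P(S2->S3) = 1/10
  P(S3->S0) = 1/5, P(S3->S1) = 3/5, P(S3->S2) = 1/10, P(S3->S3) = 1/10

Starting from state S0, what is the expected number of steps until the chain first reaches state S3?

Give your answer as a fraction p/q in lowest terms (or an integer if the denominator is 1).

Let h_i = expected steps to first reach S3 from state i.
Boundary: h_S3 = 0.
First-step equations for the other states:
  h_S0 = 1 + 2/5*h_S0 + 2/5*h_S1 + 1/10*h_S2 + 1/10*h_S3
  h_S1 = 1 + 3/10*h_S0 + 3/10*h_S1 + 1/5*h_S2 + 1/5*h_S3
  h_S2 = 1 + 3/10*h_S0 + 1/10*h_S1 + 1/2*h_S2 + 1/10*h_S3

Substituting h_S3 = 0 and rearranging gives the linear system (I - Q) h = 1:
  [3/5, -2/5, -1/10] . (h_S0, h_S1, h_S2) = 1
  [-3/10, 7/10, -1/5] . (h_S0, h_S1, h_S2) = 1
  [-3/10, -1/10, 1/2] . (h_S0, h_S1, h_S2) = 1

Solving yields:
  h_S0 = 23/3
  h_S1 = 7
  h_S2 = 8

Starting state is S0, so the expected hitting time is h_S0 = 23/3.

Answer: 23/3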